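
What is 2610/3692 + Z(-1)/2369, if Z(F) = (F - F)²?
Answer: 1305/1846 ≈ 0.70693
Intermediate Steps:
Z(F) = 0 (Z(F) = 0² = 0)
2610/3692 + Z(-1)/2369 = 2610/3692 + 0/2369 = 2610*(1/3692) + 0*(1/2369) = 1305/1846 + 0 = 1305/1846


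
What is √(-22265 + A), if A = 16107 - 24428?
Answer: I*√30586 ≈ 174.89*I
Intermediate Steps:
A = -8321
√(-22265 + A) = √(-22265 - 8321) = √(-30586) = I*√30586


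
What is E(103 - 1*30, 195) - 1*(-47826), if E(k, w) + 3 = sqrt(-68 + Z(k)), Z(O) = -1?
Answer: 47823 + I*sqrt(69) ≈ 47823.0 + 8.3066*I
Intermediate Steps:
E(k, w) = -3 + I*sqrt(69) (E(k, w) = -3 + sqrt(-68 - 1) = -3 + sqrt(-69) = -3 + I*sqrt(69))
E(103 - 1*30, 195) - 1*(-47826) = (-3 + I*sqrt(69)) - 1*(-47826) = (-3 + I*sqrt(69)) + 47826 = 47823 + I*sqrt(69)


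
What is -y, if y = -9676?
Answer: 9676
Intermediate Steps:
-y = -1*(-9676) = 9676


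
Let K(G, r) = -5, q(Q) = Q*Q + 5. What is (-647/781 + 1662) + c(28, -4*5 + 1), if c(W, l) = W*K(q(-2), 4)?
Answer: 1188035/781 ≈ 1521.2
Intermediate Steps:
q(Q) = 5 + Q² (q(Q) = Q² + 5 = 5 + Q²)
c(W, l) = -5*W (c(W, l) = W*(-5) = -5*W)
(-647/781 + 1662) + c(28, -4*5 + 1) = (-647/781 + 1662) - 5*28 = (-647*1/781 + 1662) - 140 = (-647/781 + 1662) - 140 = 1297375/781 - 140 = 1188035/781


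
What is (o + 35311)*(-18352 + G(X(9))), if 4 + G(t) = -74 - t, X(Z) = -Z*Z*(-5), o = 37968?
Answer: -1380209965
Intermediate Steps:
X(Z) = 5*Z² (X(Z) = -Z²*(-5) = -(-5)*Z² = 5*Z²)
G(t) = -78 - t (G(t) = -4 + (-74 - t) = -78 - t)
(o + 35311)*(-18352 + G(X(9))) = (37968 + 35311)*(-18352 + (-78 - 5*9²)) = 73279*(-18352 + (-78 - 5*81)) = 73279*(-18352 + (-78 - 1*405)) = 73279*(-18352 + (-78 - 405)) = 73279*(-18352 - 483) = 73279*(-18835) = -1380209965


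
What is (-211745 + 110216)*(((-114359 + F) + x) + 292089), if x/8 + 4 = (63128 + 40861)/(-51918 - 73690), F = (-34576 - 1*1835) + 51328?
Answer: -307038328968654/15701 ≈ -1.9555e+10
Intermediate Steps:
F = 14917 (F = (-34576 - 1835) + 51328 = -36411 + 51328 = 14917)
x = -606421/15701 (x = -32 + 8*((63128 + 40861)/(-51918 - 73690)) = -32 + 8*(103989/(-125608)) = -32 + 8*(103989*(-1/125608)) = -32 + 8*(-103989/125608) = -32 - 103989/15701 = -606421/15701 ≈ -38.623)
(-211745 + 110216)*(((-114359 + F) + x) + 292089) = (-211745 + 110216)*(((-114359 + 14917) - 606421/15701) + 292089) = -101529*((-99442 - 606421/15701) + 292089) = -101529*(-1561945263/15701 + 292089) = -101529*3024144126/15701 = -307038328968654/15701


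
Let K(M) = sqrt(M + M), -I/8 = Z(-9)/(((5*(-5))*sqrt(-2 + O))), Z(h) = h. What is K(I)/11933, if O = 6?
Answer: 6*I*sqrt(2)/59665 ≈ 0.00014222*I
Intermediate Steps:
I = -36/25 (I = -(-72)/((5*(-5))*sqrt(-2 + 6)) = -(-72)/((-25*sqrt(4))) = -(-72)/((-25*2)) = -(-72)/(-50) = -(-72)*(-1)/50 = -8*9/50 = -36/25 ≈ -1.4400)
K(M) = sqrt(2)*sqrt(M) (K(M) = sqrt(2*M) = sqrt(2)*sqrt(M))
K(I)/11933 = (sqrt(2)*sqrt(-36/25))/11933 = (sqrt(2)*(6*I/5))*(1/11933) = (6*I*sqrt(2)/5)*(1/11933) = 6*I*sqrt(2)/59665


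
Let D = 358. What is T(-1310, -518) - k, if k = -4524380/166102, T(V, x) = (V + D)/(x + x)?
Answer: 86524764/3072887 ≈ 28.157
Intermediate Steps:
T(V, x) = (358 + V)/(2*x) (T(V, x) = (V + 358)/(x + x) = (358 + V)/((2*x)) = (358 + V)*(1/(2*x)) = (358 + V)/(2*x))
k = -2262190/83051 (k = -4524380*1/166102 = -2262190/83051 ≈ -27.239)
T(-1310, -518) - k = (½)*(358 - 1310)/(-518) - 1*(-2262190/83051) = (½)*(-1/518)*(-952) + 2262190/83051 = 34/37 + 2262190/83051 = 86524764/3072887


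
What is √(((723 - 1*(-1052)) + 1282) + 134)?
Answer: √3191 ≈ 56.489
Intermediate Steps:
√(((723 - 1*(-1052)) + 1282) + 134) = √(((723 + 1052) + 1282) + 134) = √((1775 + 1282) + 134) = √(3057 + 134) = √3191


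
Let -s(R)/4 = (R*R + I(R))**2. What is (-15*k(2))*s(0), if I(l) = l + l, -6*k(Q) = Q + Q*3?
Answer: 0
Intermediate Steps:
k(Q) = -2*Q/3 (k(Q) = -(Q + Q*3)/6 = -(Q + 3*Q)/6 = -2*Q/3)
I(l) = 2*l
s(R) = -4*(R**2 + 2*R)**2 (s(R) = -4*(R*R + 2*R)**2 = -4*(R**2 + 2*R)**2)
(-15*k(2))*s(0) = (-(-10)*2)*(-4*0**2*(2 + 0)**2) = (-15*(-4/3))*(-4*0*2**2) = 20*(-4*0*4) = 20*0 = 0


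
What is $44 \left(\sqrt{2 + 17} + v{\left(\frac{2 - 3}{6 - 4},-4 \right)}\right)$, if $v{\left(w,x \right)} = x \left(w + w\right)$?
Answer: $176 + 44 \sqrt{19} \approx 367.79$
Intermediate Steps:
$v{\left(w,x \right)} = 2 w x$ ($v{\left(w,x \right)} = x 2 w = 2 w x$)
$44 \left(\sqrt{2 + 17} + v{\left(\frac{2 - 3}{6 - 4},-4 \right)}\right) = 44 \left(\sqrt{2 + 17} + 2 \frac{2 - 3}{6 - 4} \left(-4\right)\right) = 44 \left(\sqrt{19} + 2 \left(- \frac{1}{2}\right) \left(-4\right)\right) = 44 \left(\sqrt{19} + 4\right) = 44 \left(4 + \sqrt{19}\right) = 176 + 44 \sqrt{19}$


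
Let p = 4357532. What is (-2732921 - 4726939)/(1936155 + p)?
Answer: -7459860/6293687 ≈ -1.1853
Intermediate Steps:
(-2732921 - 4726939)/(1936155 + p) = (-2732921 - 4726939)/(1936155 + 4357532) = -7459860/6293687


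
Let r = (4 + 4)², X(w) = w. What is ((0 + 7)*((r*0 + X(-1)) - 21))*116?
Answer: -17864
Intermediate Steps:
r = 64 (r = 8² = 64)
((0 + 7)*((r*0 + X(-1)) - 21))*116 = ((0 + 7)*((64*0 - 1) - 21))*116 = (7*((0 - 1) - 21))*116 = (7*(-1 - 21))*116 = (7*(-22))*116 = -154*116 = -17864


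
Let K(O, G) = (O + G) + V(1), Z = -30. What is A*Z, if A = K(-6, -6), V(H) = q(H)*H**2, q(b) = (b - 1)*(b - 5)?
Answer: 360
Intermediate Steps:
q(b) = (-1 + b)*(-5 + b)
V(H) = H**2*(5 + H**2 - 6*H) (V(H) = (5 + H**2 - 6*H)*H**2 = H**2*(5 + H**2 - 6*H))
K(O, G) = G + O (K(O, G) = (O + G) + 1**2*(5 + 1**2 - 6*1) = (G + O) + 1*(5 + 1 - 6) = (G + O) + 1*0 = (G + O) + 0 = G + O)
A = -12 (A = -6 - 6 = -12)
A*Z = -12*(-30) = 360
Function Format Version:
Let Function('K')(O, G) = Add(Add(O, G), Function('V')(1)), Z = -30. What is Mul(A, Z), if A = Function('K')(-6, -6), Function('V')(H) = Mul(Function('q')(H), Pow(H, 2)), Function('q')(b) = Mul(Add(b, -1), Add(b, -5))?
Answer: 360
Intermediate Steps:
Function('q')(b) = Mul(Add(-1, b), Add(-5, b))
Function('V')(H) = Mul(Pow(H, 2), Add(5, Pow(H, 2), Mul(-6, H))) (Function('V')(H) = Mul(Add(5, Pow(H, 2), Mul(-6, H)), Pow(H, 2)) = Mul(Pow(H, 2), Add(5, Pow(H, 2), Mul(-6, H))))
Function('K')(O, G) = Add(G, O) (Function('K')(O, G) = Add(Add(O, G), Mul(Pow(1, 2), Add(5, Pow(1, 2), Mul(-6, 1)))) = Add(Add(G, O), Mul(1, Add(5, 1, -6))) = Add(Add(G, O), Mul(1, 0)) = Add(Add(G, O), 0) = Add(G, O))
A = -12 (A = Add(-6, -6) = -12)
Mul(A, Z) = Mul(-12, -30) = 360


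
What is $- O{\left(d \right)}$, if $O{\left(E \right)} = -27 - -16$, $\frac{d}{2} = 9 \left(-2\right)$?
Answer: $11$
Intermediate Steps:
$d = -36$ ($d = 2 \cdot 9 \left(-2\right) = 2 \left(-18\right) = -36$)
$O{\left(E \right)} = -11$ ($O{\left(E \right)} = -27 + 16 = -11$)
$- O{\left(d \right)} = \left(-1\right) \left(-11\right) = 11$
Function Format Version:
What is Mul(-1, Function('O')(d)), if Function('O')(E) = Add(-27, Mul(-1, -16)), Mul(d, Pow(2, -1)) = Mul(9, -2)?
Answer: 11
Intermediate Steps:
d = -36 (d = Mul(2, Mul(9, -2)) = Mul(2, -18) = -36)
Function('O')(E) = -11 (Function('O')(E) = Add(-27, 16) = -11)
Mul(-1, Function('O')(d)) = Mul(-1, -11) = 11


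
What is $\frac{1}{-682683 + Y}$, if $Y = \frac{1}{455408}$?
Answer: $- \frac{455408}{310899299663} \approx -1.4648 \cdot 10^{-6}$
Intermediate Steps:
$Y = \frac{1}{455408} \approx 2.1958 \cdot 10^{-6}$
$\frac{1}{-682683 + Y} = \frac{1}{-682683 + \frac{1}{455408}} = \frac{1}{- \frac{310899299663}{455408}} = - \frac{455408}{310899299663}$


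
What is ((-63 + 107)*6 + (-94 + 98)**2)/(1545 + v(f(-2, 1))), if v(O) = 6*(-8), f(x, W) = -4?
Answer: 280/1497 ≈ 0.18704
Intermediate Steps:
v(O) = -48
((-63 + 107)*6 + (-94 + 98)**2)/(1545 + v(f(-2, 1))) = ((-63 + 107)*6 + (-94 + 98)**2)/(1545 - 48) = (44*6 + 4**2)/1497 = (264 + 16)*(1/1497) = 280*(1/1497) = 280/1497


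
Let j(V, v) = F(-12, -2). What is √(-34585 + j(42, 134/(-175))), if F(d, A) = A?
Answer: 9*I*√427 ≈ 185.98*I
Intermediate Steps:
j(V, v) = -2
√(-34585 + j(42, 134/(-175))) = √(-34585 - 2) = √(-34587) = 9*I*√427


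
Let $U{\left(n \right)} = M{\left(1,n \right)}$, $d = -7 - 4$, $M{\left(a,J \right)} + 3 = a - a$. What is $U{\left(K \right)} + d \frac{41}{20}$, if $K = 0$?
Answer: $- \frac{511}{20} \approx -25.55$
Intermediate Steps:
$M{\left(a,J \right)} = -3$ ($M{\left(a,J \right)} = -3 + \left(a - a\right) = -3 + 0 = -3$)
$d = -11$
$U{\left(n \right)} = -3$
$U{\left(K \right)} + d \frac{41}{20} = -3 - 11 \cdot \frac{41}{20} = -3 - 11 \cdot 41 \cdot \frac{1}{20} = -3 - \frac{451}{20} = - \frac{511}{20}$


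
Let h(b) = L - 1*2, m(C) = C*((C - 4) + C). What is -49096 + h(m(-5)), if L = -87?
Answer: -49185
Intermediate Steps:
m(C) = C*(-4 + 2*C) (m(C) = C*((-4 + C) + C) = C*(-4 + 2*C))
h(b) = -89 (h(b) = -87 - 1*2 = -87 - 2 = -89)
-49096 + h(m(-5)) = -49096 - 89 = -49185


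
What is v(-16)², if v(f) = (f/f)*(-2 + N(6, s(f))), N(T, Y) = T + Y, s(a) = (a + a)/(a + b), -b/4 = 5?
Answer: 1936/81 ≈ 23.901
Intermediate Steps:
b = -20 (b = -4*5 = -20)
s(a) = 2*a/(-20 + a) (s(a) = (a + a)/(a - 20) = (2*a)/(-20 + a) = 2*a/(-20 + a))
v(f) = 4 + 2*f/(-20 + f) (v(f) = (f/f)*(-2 + (6 + 2*f/(-20 + f))) = 1*(4 + 2*f/(-20 + f)) = 4 + 2*f/(-20 + f))
v(-16)² = (2*(-40 + 3*(-16))/(-20 - 16))² = (2*(-40 - 48)/(-36))² = (2*(-1/36)*(-88))² = (44/9)² = 1936/81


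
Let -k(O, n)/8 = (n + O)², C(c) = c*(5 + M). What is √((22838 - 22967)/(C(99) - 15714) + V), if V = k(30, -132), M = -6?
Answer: I*√2312471134659/5271 ≈ 288.5*I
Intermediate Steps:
C(c) = -c (C(c) = c*(5 - 6) = c*(-1) = -c)
k(O, n) = -8*(O + n)² (k(O, n) = -8*(n + O)² = -8*(O + n)²)
V = -83232 (V = -8*(30 - 132)² = -8*(-102)² = -8*10404 = -83232)
√((22838 - 22967)/(C(99) - 15714) + V) = √((22838 - 22967)/(-1*99 - 15714) - 83232) = √(-129/(-99 - 15714) - 83232) = √(-129/(-15813) - 83232) = √(-129*(-1/15813) - 83232) = √(43/5271 - 83232) = √(-438715829/5271) = I*√2312471134659/5271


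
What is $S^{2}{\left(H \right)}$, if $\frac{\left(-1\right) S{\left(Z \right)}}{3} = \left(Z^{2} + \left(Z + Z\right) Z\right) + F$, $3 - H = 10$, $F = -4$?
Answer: $184041$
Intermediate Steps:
$H = -7$ ($H = 3 - 10 = -7$)
$S{\left(Z \right)} = 12 - 9 Z^{2}$ ($S{\left(Z \right)} = - 3 \left(\left(Z^{2} + \left(Z + Z\right) Z\right) - 4\right) = - 3 \left(\left(Z^{2} + 2 Z Z\right) - 4\right) = - 3 \left(\left(Z^{2} + 2 Z^{2}\right) - 4\right) = - 3 \left(3 Z^{2} - 4\right) = - 3 \left(-4 + 3 Z^{2}\right) = 12 - 9 Z^{2}$)
$S^{2}{\left(H \right)} = \left(12 - 9 \left(-7\right)^{2}\right)^{2} = \left(12 - 441\right)^{2} = \left(-429\right)^{2} = 184041$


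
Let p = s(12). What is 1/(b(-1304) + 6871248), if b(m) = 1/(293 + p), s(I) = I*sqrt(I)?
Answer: 578016253301/3971693026475265313 + 24*sqrt(3)/3971693026475265313 ≈ 1.4553e-7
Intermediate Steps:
s(I) = I**(3/2)
p = 24*sqrt(3) (p = 12**(3/2) = 24*sqrt(3) ≈ 41.569)
b(m) = 1/(293 + 24*sqrt(3))
1/(b(-1304) + 6871248) = 1/((293/84121 - 24*sqrt(3)/84121) + 6871248) = 1/(578016253301/84121 - 24*sqrt(3)/84121)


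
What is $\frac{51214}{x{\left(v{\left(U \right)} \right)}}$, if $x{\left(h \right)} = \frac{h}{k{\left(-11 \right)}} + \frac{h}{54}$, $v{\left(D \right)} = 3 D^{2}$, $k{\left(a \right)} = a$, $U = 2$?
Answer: $- \frac{2535093}{43} \approx -58956.0$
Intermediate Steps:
$x{\left(h \right)} = - \frac{43 h}{594}$ ($x{\left(h \right)} = \frac{h}{-11} + \frac{h}{54} = h \left(- \frac{1}{11}\right) + h \frac{1}{54} = - \frac{h}{11} + \frac{h}{54} = - \frac{43 h}{594}$)
$\frac{51214}{x{\left(v{\left(U \right)} \right)}} = \frac{51214}{\left(- \frac{43}{594}\right) 3 \cdot 2^{2}} = \frac{51214}{\left(- \frac{43}{594}\right) 3 \cdot 4} = \frac{51214}{\left(- \frac{43}{594}\right) 12} = \frac{51214}{- \frac{86}{99}} = 51214 \left(- \frac{99}{86}\right) = - \frac{2535093}{43}$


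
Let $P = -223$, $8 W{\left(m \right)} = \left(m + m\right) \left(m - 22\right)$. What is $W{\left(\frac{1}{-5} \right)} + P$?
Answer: $- \frac{22189}{100} \approx -221.89$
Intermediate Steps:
$W{\left(m \right)} = \frac{m \left(-22 + m\right)}{4}$ ($W{\left(m \right)} = \frac{\left(m + m\right) \left(m - 22\right)}{8} = \frac{2 m \left(-22 + m\right)}{8} = \frac{m \left(-22 + m\right)}{4}$)
$W{\left(\frac{1}{-5} \right)} + P = \frac{-22 + \frac{1}{-5}}{4 \left(-5\right)} - 223 = \frac{1}{4} \left(- \frac{1}{5}\right) \left(-22 - \frac{1}{5}\right) - 223 = \frac{1}{4} \left(- \frac{1}{5}\right) \left(- \frac{111}{5}\right) - 223 = \frac{111}{100} - 223 = - \frac{22189}{100}$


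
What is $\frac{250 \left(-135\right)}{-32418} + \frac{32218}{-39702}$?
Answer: $\frac{8208316}{35751651} \approx 0.22959$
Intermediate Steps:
$\frac{250 \left(-135\right)}{-32418} + \frac{32218}{-39702} = \left(-33750\right) \left(- \frac{1}{32418}\right) + 32218 \left(- \frac{1}{39702}\right) = \frac{1875}{1801} - \frac{16109}{19851} = \frac{8208316}{35751651}$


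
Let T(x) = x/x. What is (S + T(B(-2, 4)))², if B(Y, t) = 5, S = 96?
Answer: 9409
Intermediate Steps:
T(x) = 1
(S + T(B(-2, 4)))² = (96 + 1)² = 97² = 9409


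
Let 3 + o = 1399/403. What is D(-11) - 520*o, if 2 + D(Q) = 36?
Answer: -6546/31 ≈ -211.16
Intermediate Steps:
D(Q) = 34 (D(Q) = -2 + 36 = 34)
o = 190/403 (o = -3 + 1399/403 = 190/403 ≈ 0.47146)
D(-11) - 520*o = 34 - 520*190/403 = 34 - 7600/31 = -6546/31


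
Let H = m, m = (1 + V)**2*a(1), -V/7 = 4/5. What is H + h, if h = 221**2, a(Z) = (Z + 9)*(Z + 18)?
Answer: 264307/5 ≈ 52861.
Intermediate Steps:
a(Z) = (9 + Z)*(18 + Z)
V = -28/5 ≈ -5.6000
m = 20102/5 (m = (1 - 28/5)**2*(162 + 1**2 + 27*1) = (-23/5)**2*(162 + 1 + 27) = (529/25)*190 = 20102/5 ≈ 4020.4)
H = 20102/5 ≈ 4020.4
h = 48841
H + h = 20102/5 + 48841 = 264307/5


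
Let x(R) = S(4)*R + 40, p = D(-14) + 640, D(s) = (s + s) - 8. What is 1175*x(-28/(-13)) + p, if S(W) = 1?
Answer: 651752/13 ≈ 50135.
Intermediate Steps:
D(s) = -8 + 2*s (D(s) = 2*s - 8 = -8 + 2*s)
p = 604 (p = (-8 + 2*(-14)) + 640 = (-8 - 28) + 640 = -36 + 640 = 604)
x(R) = 40 + R (x(R) = 1*R + 40 = R + 40 = 40 + R)
1175*x(-28/(-13)) + p = 1175*(40 - 28/(-13)) + 604 = 1175*(40 - 28*(-1/13)) + 604 = 1175*(40 + 28/13) + 604 = 1175*(548/13) + 604 = 643900/13 + 604 = 651752/13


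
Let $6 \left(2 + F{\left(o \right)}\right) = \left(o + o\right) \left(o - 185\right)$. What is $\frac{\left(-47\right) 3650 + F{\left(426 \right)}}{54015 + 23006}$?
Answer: $- \frac{137330}{77021} \approx -1.783$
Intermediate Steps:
$F{\left(o \right)} = -2 + \frac{o \left(-185 + o\right)}{3}$ ($F{\left(o \right)} = -2 + \frac{\left(o + o\right) \left(o - 185\right)}{6} = -2 + \frac{2 o \left(-185 + o\right)}{6} = -2 + \frac{o \left(-185 + o\right)}{3}$)
$\frac{\left(-47\right) 3650 + F{\left(426 \right)}}{54015 + 23006} = \frac{\left(-47\right) 3650 - \left(26272 - 60492\right)}{54015 + 23006} = \frac{-171550 - -34220}{77021} = \left(-171550 - -34220\right) \frac{1}{77021} = \left(-171550 + 34220\right) \frac{1}{77021} = \left(-137330\right) \frac{1}{77021} = - \frac{137330}{77021}$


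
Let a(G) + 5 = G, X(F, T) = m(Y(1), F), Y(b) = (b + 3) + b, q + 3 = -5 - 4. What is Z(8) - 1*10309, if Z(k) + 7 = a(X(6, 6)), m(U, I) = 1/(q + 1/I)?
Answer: -732797/71 ≈ -10321.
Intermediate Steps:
q = -12 (q = -3 + (-5 - 4) = -3 - 9 = -12)
Y(b) = 3 + 2*b (Y(b) = (3 + b) + b = 3 + 2*b)
m(U, I) = 1/(-12 + 1/I)
X(F, T) = F/(1 - 12*F)
a(G) = -5 + G
Z(k) = -858/71 (Z(k) = -7 + (-5 + 6/(1 - 12*6)) = -7 + (-5 + 6/(1 - 72)) = -7 + (-5 + 6/(-71)) = -7 + (-5 + 6*(-1/71)) = -7 + (-5 - 6/71) = -7 - 361/71 = -858/71)
Z(8) - 1*10309 = -858/71 - 1*10309 = -858/71 - 10309 = -732797/71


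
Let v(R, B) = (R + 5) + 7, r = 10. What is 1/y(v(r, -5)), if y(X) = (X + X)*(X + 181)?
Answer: 1/8932 ≈ 0.00011196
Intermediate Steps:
v(R, B) = 12 + R (v(R, B) = (5 + R) + 7 = 12 + R)
y(X) = 2*X*(181 + X) (y(X) = (2*X)*(181 + X) = 2*X*(181 + X))
1/y(v(r, -5)) = 1/(2*(12 + 10)*(181 + (12 + 10))) = 1/(2*22*(181 + 22)) = 1/(2*22*203) = 1/8932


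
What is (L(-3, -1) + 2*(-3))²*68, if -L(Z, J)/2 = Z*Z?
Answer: 39168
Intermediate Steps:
L(Z, J) = -2*Z² (L(Z, J) = -2*Z*Z = -2*Z²)
(L(-3, -1) + 2*(-3))²*68 = (-2*(-3)² + 2*(-3))²*68 = (-2*9 - 6)²*68 = (-18 - 6)²*68 = (-24)²*68 = 576*68 = 39168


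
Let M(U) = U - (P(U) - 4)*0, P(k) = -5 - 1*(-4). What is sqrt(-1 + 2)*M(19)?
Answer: 19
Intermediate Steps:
P(k) = -1 (P(k) = -5 + 4 = -1)
M(U) = U (M(U) = U - (-1 - 4)*0 = U - (-5)*0 = U - 1*0 = U + 0 = U)
sqrt(-1 + 2)*M(19) = sqrt(-1 + 2)*19 = sqrt(1)*19 = 1*19 = 19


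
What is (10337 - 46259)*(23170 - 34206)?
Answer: 396435192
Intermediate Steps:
(10337 - 46259)*(23170 - 34206) = -35922*(-11036) = 396435192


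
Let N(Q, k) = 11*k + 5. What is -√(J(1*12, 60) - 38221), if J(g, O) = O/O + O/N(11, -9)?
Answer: -I*√84429390/47 ≈ -195.5*I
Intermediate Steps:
N(Q, k) = 5 + 11*k
J(g, O) = 1 - O/94 (J(g, O) = O/O + O/(5 + 11*(-9)) = 1 + O/(5 - 99) = 1 + O/(-94) = 1 + O*(-1/94) = 1 - O/94)
-√(J(1*12, 60) - 38221) = -√((1 - 1/94*60) - 38221) = -√((1 - 30/47) - 38221) = -√(17/47 - 38221) = -√(-1796370/47) = -I*√84429390/47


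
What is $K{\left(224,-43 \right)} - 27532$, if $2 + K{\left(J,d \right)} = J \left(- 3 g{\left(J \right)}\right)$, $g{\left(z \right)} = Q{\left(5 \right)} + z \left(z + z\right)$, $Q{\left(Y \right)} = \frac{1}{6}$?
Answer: $-67464190$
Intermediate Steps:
$Q{\left(Y \right)} = \frac{1}{6}$
$g{\left(z \right)} = \frac{1}{6} + 2 z^{2}$ ($g{\left(z \right)} = \frac{1}{6} + z \left(z + z\right) = \frac{1}{6} + z 2 z = \frac{1}{6} + 2 z^{2}$)
$K{\left(J,d \right)} = -2 + J \left(- \frac{1}{2} - 6 J^{2}\right)$ ($K{\left(J,d \right)} = -2 + J \left(- 3 \left(\frac{1}{6} + 2 J^{2}\right)\right) = -2 + J \left(- \frac{1}{2} - 6 J^{2}\right)$)
$K{\left(224,-43 \right)} - 27532 = \left(-2 - 6 \cdot 224^{3} - 112\right) - 27532 = \left(-2 - 67436544 - 112\right) - 27532 = -67436658 - 27532 = -67464190$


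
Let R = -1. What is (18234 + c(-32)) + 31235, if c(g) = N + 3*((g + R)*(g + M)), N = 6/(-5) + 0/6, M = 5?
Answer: 260704/5 ≈ 52141.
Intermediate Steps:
N = -6/5 (N = 6*(-⅕) + 0*(⅙) = -6/5 + 0 = -6/5 ≈ -1.2000)
c(g) = -6/5 + 3*(-1 + g)*(5 + g) (c(g) = -6/5 + 3*((g - 1)*(g + 5)) = -6/5 + 3*((-1 + g)*(5 + g)) = -6/5 + 3*(-1 + g)*(5 + g))
(18234 + c(-32)) + 31235 = (18234 + (-81/5 + 3*(-32)² + 12*(-32))) + 31235 = (18234 + (-81/5 + 3*1024 - 384)) + 31235 = (18234 + (-81/5 + 3072 - 384)) + 31235 = (18234 + 13359/5) + 31235 = 104529/5 + 31235 = 260704/5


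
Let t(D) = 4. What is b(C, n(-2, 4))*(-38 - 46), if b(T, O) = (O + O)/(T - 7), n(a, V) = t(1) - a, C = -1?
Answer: 126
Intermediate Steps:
n(a, V) = 4 - a
b(T, O) = 2*O/(-7 + T) (b(T, O) = (2*O)/(-7 + T) = 2*O/(-7 + T))
b(C, n(-2, 4))*(-38 - 46) = (2*(4 - 1*(-2))/(-7 - 1))*(-38 - 46) = (2*(4 + 2)/(-8))*(-84) = (2*6*(-⅛))*(-84) = -3/2*(-84) = 126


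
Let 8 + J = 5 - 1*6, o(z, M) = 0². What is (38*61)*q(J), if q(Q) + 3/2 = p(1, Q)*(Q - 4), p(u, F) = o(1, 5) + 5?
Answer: -154147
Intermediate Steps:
o(z, M) = 0
J = -9 (J = -8 + (5 - 1*6) = -8 + (5 - 6) = -8 - 1 = -9)
p(u, F) = 5 (p(u, F) = 0 + 5 = 5)
q(Q) = -43/2 + 5*Q (q(Q) = -3/2 + 5*(Q - 4) = -3/2 + 5*(-4 + Q) = -3/2 + (-20 + 5*Q) = -43/2 + 5*Q)
(38*61)*q(J) = (38*61)*(-43/2 + 5*(-9)) = 2318*(-43/2 - 45) = 2318*(-133/2) = -154147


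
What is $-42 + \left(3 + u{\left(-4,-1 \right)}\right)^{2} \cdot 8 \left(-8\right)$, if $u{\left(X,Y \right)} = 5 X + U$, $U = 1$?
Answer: $-16426$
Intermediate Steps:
$u{\left(X,Y \right)} = 1 + 5 X$ ($u{\left(X,Y \right)} = 5 X + 1 = 1 + 5 X$)
$-42 + \left(3 + u{\left(-4,-1 \right)}\right)^{2} \cdot 8 \left(-8\right) = -42 + \left(3 + \left(1 + 5 \left(-4\right)\right)\right)^{2} \cdot 8 \left(-8\right) = -42 + \left(3 + \left(1 - 20\right)\right)^{2} \left(-64\right) = -42 + \left(3 - 19\right)^{2} \left(-64\right) = -42 + \left(-16\right)^{2} \left(-64\right) = -42 + 256 \left(-64\right) = -42 - 16384 = -16426$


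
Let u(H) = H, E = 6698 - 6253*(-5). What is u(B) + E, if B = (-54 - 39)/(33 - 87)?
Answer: 683365/18 ≈ 37965.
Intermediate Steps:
B = 31/18 (B = -93/(-54) = -93*(-1/54) = 31/18 ≈ 1.7222)
E = 37963 (E = 6698 + 31265 = 37963)
u(B) + E = 31/18 + 37963 = 683365/18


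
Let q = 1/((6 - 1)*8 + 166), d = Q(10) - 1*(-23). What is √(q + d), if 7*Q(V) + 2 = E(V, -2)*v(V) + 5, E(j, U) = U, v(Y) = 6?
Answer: √45161998/1442 ≈ 4.6604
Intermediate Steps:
Q(V) = -9/7 (Q(V) = -2/7 + (-2*6 + 5)/7 = -2/7 + (-12 + 5)/7 = -2/7 + (⅐)*(-7) = -2/7 - 1 = -9/7)
d = 152/7 (d = -9/7 - 1*(-23) = -9/7 + 23 = 152/7 ≈ 21.714)
q = 1/206 (q = 1/(5*8 + 166) = 1/(40 + 166) = 1/206 ≈ 0.0048544)
√(q + d) = √(1/206 + 152/7) = √(31319/1442) = √45161998/1442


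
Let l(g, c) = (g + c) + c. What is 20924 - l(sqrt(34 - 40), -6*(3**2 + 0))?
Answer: 21032 - I*sqrt(6) ≈ 21032.0 - 2.4495*I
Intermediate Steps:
l(g, c) = g + 2*c (l(g, c) = (c + g) + c = g + 2*c)
20924 - l(sqrt(34 - 40), -6*(3**2 + 0)) = 20924 - (sqrt(34 - 40) + 2*(-6*(3**2 + 0))) = 20924 - (sqrt(-6) + 2*(-6*(9 + 0))) = 20924 - (I*sqrt(6) + 2*(-6*9)) = 20924 - (I*sqrt(6) + 2*(-54)) = 20924 - (I*sqrt(6) - 108) = 20924 - (-108 + I*sqrt(6)) = 20924 + (108 - I*sqrt(6)) = 21032 - I*sqrt(6)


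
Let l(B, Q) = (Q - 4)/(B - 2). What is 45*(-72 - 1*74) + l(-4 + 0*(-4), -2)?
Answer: -6569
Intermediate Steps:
l(B, Q) = (-4 + Q)/(-2 + B)
45*(-72 - 1*74) + l(-4 + 0*(-4), -2) = 45*(-72 - 1*74) + (-4 - 2)/(-2 + (-4 + 0*(-4))) = 45*(-72 - 74) - 6/(-2 + (-4 + 0)) = 45*(-146) - 6/(-2 - 4) = -6570 - 6/(-6) = -6570 - ⅙*(-6) = -6570 + 1 = -6569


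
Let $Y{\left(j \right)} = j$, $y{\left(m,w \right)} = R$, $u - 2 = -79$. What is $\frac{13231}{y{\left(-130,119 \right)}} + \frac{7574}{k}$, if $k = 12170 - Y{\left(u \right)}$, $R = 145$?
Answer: $\frac{163138287}{1775815} \approx 91.867$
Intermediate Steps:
$u = -77$ ($u = 2 - 79 = -77$)
$y{\left(m,w \right)} = 145$
$k = 12247$ ($k = 12170 - -77 = 12170 + 77 = 12247$)
$\frac{13231}{y{\left(-130,119 \right)}} + \frac{7574}{k} = \frac{13231}{145} + \frac{7574}{12247} = \frac{163138287}{1775815}$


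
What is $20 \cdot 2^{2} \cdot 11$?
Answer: $880$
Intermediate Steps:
$20 \cdot 2^{2} \cdot 11 = 20 \cdot 4 \cdot 11 = 80 \cdot 11 = 880$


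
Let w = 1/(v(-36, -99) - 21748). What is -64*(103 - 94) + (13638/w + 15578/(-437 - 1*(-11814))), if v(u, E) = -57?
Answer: -3383260002004/11377 ≈ -2.9738e+8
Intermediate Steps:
w = -1/21805 (w = 1/(-57 - 21748) = 1/(-21805) = -1/21805 ≈ -4.5861e-5)
-64*(103 - 94) + (13638/w + 15578/(-437 - 1*(-11814))) = -64*(103 - 94) + (13638/(-1/21805) + 15578/(-437 - 1*(-11814))) = -64*9 + (13638*(-21805) + 15578/(-437 + 11814)) = -576 + (-297376590 + 15578/11377) = -576 - 3383253448852/11377 = -3383260002004/11377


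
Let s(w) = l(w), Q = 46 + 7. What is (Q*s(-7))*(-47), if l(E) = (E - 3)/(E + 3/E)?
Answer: -87185/26 ≈ -3353.3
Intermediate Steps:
Q = 53
l(E) = (-3 + E)/(E + 3/E)
s(w) = w*(-3 + w)/(3 + w²)
(Q*s(-7))*(-47) = (53*(-7*(-3 - 7)/(3 + (-7)²)))*(-47) = (53*(-7*(-10)/(3 + 49)))*(-47) = (53*(-7*(-10)/52))*(-47) = (53*(-7*1/52*(-10)))*(-47) = (53*(35/26))*(-47) = (1855/26)*(-47) = -87185/26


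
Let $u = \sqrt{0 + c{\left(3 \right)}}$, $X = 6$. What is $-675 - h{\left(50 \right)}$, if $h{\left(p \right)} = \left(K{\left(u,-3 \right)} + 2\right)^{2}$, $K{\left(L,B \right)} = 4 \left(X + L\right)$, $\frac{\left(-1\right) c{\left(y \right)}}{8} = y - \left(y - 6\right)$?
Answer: $-583 - 832 i \sqrt{3} \approx -583.0 - 1441.1 i$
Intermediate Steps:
$c{\left(y \right)} = -48$ ($c{\left(y \right)} = - 8 \left(y - \left(y - 6\right)\right) = - 8 \left(y - \left(-6 + y\right)\right) = \left(-8\right) 6 = -48$)
$u = 4 i \sqrt{3}$ ($u = \sqrt{0 - 48} = \sqrt{-48} = 4 i \sqrt{3} \approx 6.9282 i$)
$K{\left(L,B \right)} = 24 + 4 L$ ($K{\left(L,B \right)} = 4 \left(6 + L\right) = 24 + 4 L$)
$h{\left(p \right)} = \left(26 + 16 i \sqrt{3}\right)^{2}$ ($h{\left(p \right)} = \left(\left(24 + 4 \cdot 4 i \sqrt{3}\right) + 2\right)^{2} = \left(\left(24 + 16 i \sqrt{3}\right) + 2\right)^{2} = \left(26 + 16 i \sqrt{3}\right)^{2}$)
$-675 - h{\left(50 \right)} = -675 - \left(-92 + 832 i \sqrt{3}\right) = -675 + \left(92 - 832 i \sqrt{3}\right) = -583 - 832 i \sqrt{3}$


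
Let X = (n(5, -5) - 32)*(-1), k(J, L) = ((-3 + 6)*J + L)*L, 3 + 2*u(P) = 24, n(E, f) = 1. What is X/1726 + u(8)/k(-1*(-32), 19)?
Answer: 42929/1885655 ≈ 0.022766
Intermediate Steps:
u(P) = 21/2 (u(P) = -3/2 + (1/2)*24 = -3/2 + 12 = 21/2)
k(J, L) = L*(L + 3*J) (k(J, L) = (3*J + L)*L = (L + 3*J)*L = L*(L + 3*J))
X = 31 (X = (1 - 32)*(-1) = -31*(-1) = 31)
X/1726 + u(8)/k(-1*(-32), 19) = 31/1726 + 21/(2*((19*(19 + 3*(-1*(-32)))))) = 31*(1/1726) + 21/(2*((19*(19 + 3*32)))) = 31/1726 + 21/(2*((19*(19 + 96)))) = 31/1726 + 21/(2*((19*115))) = 31/1726 + (21/2)/2185 = 31/1726 + (21/2)*(1/2185) = 31/1726 + 21/4370 = 42929/1885655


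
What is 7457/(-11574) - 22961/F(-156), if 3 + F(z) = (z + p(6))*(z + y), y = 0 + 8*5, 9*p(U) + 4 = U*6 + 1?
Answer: -1192495213/613456722 ≈ -1.9439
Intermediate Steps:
p(U) = -⅓ + 2*U/3 (p(U) = -4/9 + (U*6 + 1)/9 = -4/9 + (6*U + 1)/9 = -4/9 + (1 + 6*U)/9 = -4/9 + (⅑ + 2*U/3) = -⅓ + 2*U/3)
y = 40 (y = 0 + 40 = 40)
F(z) = -3 + (40 + z)*(11/3 + z) (F(z) = -3 + (z + (-⅓ + (⅔)*6))*(z + 40) = -3 + (z + (-⅓ + 4))*(40 + z) = -3 + (z + 11/3)*(40 + z) = -3 + (11/3 + z)*(40 + z) = -3 + (40 + z)*(11/3 + z))
7457/(-11574) - 22961/F(-156) = 7457/(-11574) - 22961/(431/3 + (-156)² + (131/3)*(-156)) = 7457*(-1/11574) - 22961/(431/3 + 24336 - 6812) = -7457/11574 - 22961/53003/3 = -7457/11574 - 22961*3/53003 = -7457/11574 - 68883/53003 = -1192495213/613456722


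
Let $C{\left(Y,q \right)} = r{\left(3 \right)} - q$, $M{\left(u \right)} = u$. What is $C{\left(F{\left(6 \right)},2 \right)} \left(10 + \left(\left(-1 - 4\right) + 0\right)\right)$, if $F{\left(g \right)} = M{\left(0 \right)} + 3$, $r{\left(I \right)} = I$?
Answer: $5$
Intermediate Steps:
$F{\left(g \right)} = 3$ ($F{\left(g \right)} = 0 + 3 = 3$)
$C{\left(Y,q \right)} = 3 - q$
$C{\left(F{\left(6 \right)},2 \right)} \left(10 + \left(\left(-1 - 4\right) + 0\right)\right) = \left(3 - 2\right) \left(10 + \left(\left(-1 - 4\right) + 0\right)\right) = \left(3 - 2\right) \left(10 + \left(-5 + 0\right)\right) = 1 \left(10 - 5\right) = 1 \cdot 5 = 5$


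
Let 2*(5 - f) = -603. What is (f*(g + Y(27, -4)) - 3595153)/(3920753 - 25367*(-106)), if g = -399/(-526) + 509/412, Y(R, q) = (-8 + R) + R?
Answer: -155184985811/286478310872 ≈ -0.54170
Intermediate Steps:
f = 613/2 (f = 5 - ½*(-603) = 5 + 603/2 = 613/2 ≈ 306.50)
Y(R, q) = -8 + 2*R
g = 216061/108356 (g = -399*(-1/526) + 509*(1/412) = 399/526 + 509/412 = 216061/108356 ≈ 1.9940)
(f*(g + Y(27, -4)) - 3595153)/(3920753 - 25367*(-106)) = (613*(216061/108356 + (-8 + 2*27))/2 - 3595153)/(3920753 - 25367*(-106)) = (613*(216061/108356 + (-8 + 54))/2 - 3595153)/(3920753 + 2688902) = (613*(216061/108356 + 46)/2 - 3595153)/6609655 = ((613/2)*(5200437/108356) - 3595153)*(1/6609655) = (3187867881/216712 - 3595153)*(1/6609655) = -775924929055/216712*1/6609655 = -155184985811/286478310872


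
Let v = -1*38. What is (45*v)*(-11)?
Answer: 18810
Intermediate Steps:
v = -38
(45*v)*(-11) = (45*(-38))*(-11) = -1710*(-11) = 18810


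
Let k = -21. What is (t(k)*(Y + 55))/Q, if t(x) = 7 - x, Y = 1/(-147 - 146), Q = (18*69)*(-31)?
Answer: -225596/5640543 ≈ -0.039995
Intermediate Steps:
Q = -38502 (Q = 1242*(-31) = -38502)
Y = -1/293 (Y = 1/(-293) = -1/293 ≈ -0.0034130)
(t(k)*(Y + 55))/Q = ((7 - 1*(-21))*(-1/293 + 55))/(-38502) = ((7 + 21)*(16114/293))*(-1/38502) = (28*(16114/293))*(-1/38502) = (451192/293)*(-1/38502) = -225596/5640543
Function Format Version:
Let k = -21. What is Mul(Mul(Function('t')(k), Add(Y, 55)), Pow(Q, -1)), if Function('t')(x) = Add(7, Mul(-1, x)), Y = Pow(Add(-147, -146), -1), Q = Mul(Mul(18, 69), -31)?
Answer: Rational(-225596, 5640543) ≈ -0.039995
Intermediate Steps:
Q = -38502 (Q = Mul(1242, -31) = -38502)
Y = Rational(-1, 293) (Y = Pow(-293, -1) = Rational(-1, 293) ≈ -0.0034130)
Mul(Mul(Function('t')(k), Add(Y, 55)), Pow(Q, -1)) = Mul(Mul(Add(7, Mul(-1, -21)), Add(Rational(-1, 293), 55)), Pow(-38502, -1)) = Mul(Mul(Add(7, 21), Rational(16114, 293)), Rational(-1, 38502)) = Mul(Mul(28, Rational(16114, 293)), Rational(-1, 38502)) = Mul(Rational(451192, 293), Rational(-1, 38502)) = Rational(-225596, 5640543)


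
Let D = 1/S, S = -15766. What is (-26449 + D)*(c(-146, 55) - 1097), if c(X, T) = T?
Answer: 217254361135/7883 ≈ 2.7560e+7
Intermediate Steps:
D = -1/15766 (D = 1/(-15766) = -1/15766 ≈ -6.3428e-5)
(-26449 + D)*(c(-146, 55) - 1097) = (-26449 - 1/15766)*(55 - 1097) = -416994935/15766*(-1042) = 217254361135/7883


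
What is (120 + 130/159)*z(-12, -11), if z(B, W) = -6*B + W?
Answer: 1171810/159 ≈ 7369.9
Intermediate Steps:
z(B, W) = W - 6*B
(120 + 130/159)*z(-12, -11) = (120 + 130/159)*(-11 - 6*(-12)) = (120 + 130*(1/159))*(-11 + 72) = (120 + 130/159)*61 = (19210/159)*61 = 1171810/159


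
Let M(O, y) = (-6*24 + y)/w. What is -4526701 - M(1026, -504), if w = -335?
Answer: -1516445483/335 ≈ -4.5267e+6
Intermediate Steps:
M(O, y) = 144/335 - y/335 (M(O, y) = (-6*24 + y)/(-335) = (-144 + y)*(-1/335) = 144/335 - y/335)
-4526701 - M(1026, -504) = -4526701 - (144/335 - 1/335*(-504)) = -4526701 - (144/335 + 504/335) = -4526701 - 1*648/335 = -4526701 - 648/335 = -1516445483/335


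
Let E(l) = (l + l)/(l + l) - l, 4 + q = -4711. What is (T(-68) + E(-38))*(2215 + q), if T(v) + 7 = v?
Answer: 90000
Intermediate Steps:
q = -4715 (q = -4 - 4711 = -4715)
T(v) = -7 + v
E(l) = 1 - l (E(l) = (2*l)/((2*l)) - l = (2*l)*(1/(2*l)) - l = 1 - l)
(T(-68) + E(-38))*(2215 + q) = ((-7 - 68) + (1 - 1*(-38)))*(2215 - 4715) = (-75 + (1 + 38))*(-2500) = (-75 + 39)*(-2500) = -36*(-2500) = 90000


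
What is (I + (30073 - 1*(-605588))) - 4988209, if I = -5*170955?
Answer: -5207323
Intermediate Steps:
I = -854775
(I + (30073 - 1*(-605588))) - 4988209 = (-854775 + (30073 - 1*(-605588))) - 4988209 = (-854775 + (30073 + 605588)) - 4988209 = (-854775 + 635661) - 4988209 = -219114 - 4988209 = -5207323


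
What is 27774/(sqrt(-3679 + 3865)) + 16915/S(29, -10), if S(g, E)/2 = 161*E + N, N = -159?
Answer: -16915/3538 + 4629*sqrt(186)/31 ≈ 2031.7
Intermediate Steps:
S(g, E) = -318 + 322*E (S(g, E) = 2*(161*E - 159) = 2*(-159 + 161*E) = -318 + 322*E)
27774/(sqrt(-3679 + 3865)) + 16915/S(29, -10) = 27774/(sqrt(-3679 + 3865)) + 16915/(-318 + 322*(-10)) = 27774/(sqrt(186)) + 16915/(-318 - 3220) = 27774*(sqrt(186)/186) + 16915/(-3538) = 4629*sqrt(186)/31 + 16915*(-1/3538) = 4629*sqrt(186)/31 - 16915/3538 = -16915/3538 + 4629*sqrt(186)/31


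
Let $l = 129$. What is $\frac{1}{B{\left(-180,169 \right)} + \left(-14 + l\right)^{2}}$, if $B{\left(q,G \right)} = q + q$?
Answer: $\frac{1}{12865} \approx 7.773 \cdot 10^{-5}$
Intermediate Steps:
$B{\left(q,G \right)} = 2 q$
$\frac{1}{B{\left(-180,169 \right)} + \left(-14 + l\right)^{2}} = \frac{1}{2 \left(-180\right) + \left(-14 + 129\right)^{2}} = \frac{1}{-360 + 115^{2}} = \frac{1}{-360 + 13225} = \frac{1}{12865}$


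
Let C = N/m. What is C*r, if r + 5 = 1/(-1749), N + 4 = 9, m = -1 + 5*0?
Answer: 43730/1749 ≈ 25.003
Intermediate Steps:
m = -1 (m = -1 + 0 = -1)
N = 5 (N = -4 + 9 = 5)
r = -8746/1749 (r = -5 + 1/(-1749) = -5 - 1/1749 = -8746/1749 ≈ -5.0006)
C = -5 (C = 5/(-1) = 5*(-1) = -5)
C*r = -5*(-8746/1749) = 43730/1749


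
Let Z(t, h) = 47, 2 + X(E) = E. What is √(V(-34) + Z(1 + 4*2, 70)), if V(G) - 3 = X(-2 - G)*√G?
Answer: √(50 + 30*I*√34) ≈ 10.769 + 8.122*I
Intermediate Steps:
X(E) = -2 + E
V(G) = 3 + √G*(-4 - G) (V(G) = 3 + (-2 + (-2 - G))*√G = 3 + (-4 - G)*√G = 3 + √G*(-4 - G))
√(V(-34) + Z(1 + 4*2, 70)) = √((3 - √(-34)*(4 - 34)) + 47) = √((3 - 1*I*√34*(-30)) + 47) = √((3 + 30*I*√34) + 47) = √(50 + 30*I*√34)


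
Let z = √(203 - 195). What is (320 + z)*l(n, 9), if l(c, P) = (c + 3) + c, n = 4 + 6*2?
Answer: 11200 + 70*√2 ≈ 11299.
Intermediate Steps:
n = 16 (n = 4 + 12 = 16)
z = 2*√2 (z = √8 = 2*√2 ≈ 2.8284)
l(c, P) = 3 + 2*c (l(c, P) = (3 + c) + c = 3 + 2*c)
(320 + z)*l(n, 9) = (320 + 2*√2)*(3 + 2*16) = (320 + 2*√2)*(3 + 32) = (320 + 2*√2)*35 = 11200 + 70*√2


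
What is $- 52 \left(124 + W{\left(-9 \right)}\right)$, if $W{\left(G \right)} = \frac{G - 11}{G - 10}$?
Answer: $- \frac{123552}{19} \approx -6502.7$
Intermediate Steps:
$W{\left(G \right)} = \frac{-11 + G}{-10 + G}$
$- 52 \left(124 + W{\left(-9 \right)}\right) = - 52 \left(124 + \frac{-11 - 9}{-10 - 9}\right) = - 52 \left(124 + \frac{1}{-19} \left(-20\right)\right) = - 52 \left(124 - - \frac{20}{19}\right) = - 52 \left(124 + \frac{20}{19}\right) = \left(-52\right) \frac{2376}{19} = - \frac{123552}{19}$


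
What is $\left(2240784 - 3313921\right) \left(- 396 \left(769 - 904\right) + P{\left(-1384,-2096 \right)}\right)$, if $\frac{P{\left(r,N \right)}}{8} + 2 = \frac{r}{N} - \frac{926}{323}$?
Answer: $- \frac{2425964666098480}{42313} \approx -5.7334 \cdot 10^{10}$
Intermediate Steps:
$P{\left(r,N \right)} = - \frac{12576}{323} + \frac{8 r}{N}$ ($P{\left(r,N \right)} = -16 + 8 \left(\frac{r}{N} - \frac{926}{323}\right) = -16 + 8 \left(- \frac{926}{323} + \frac{r}{N}\right) = -16 - \left(\frac{7408}{323} - \frac{8 r}{N}\right) = - \frac{12576}{323} + \frac{8 r}{N}$)
$\left(2240784 - 3313921\right) \left(- 396 \left(769 - 904\right) + P{\left(-1384,-2096 \right)}\right) = \left(2240784 - 3313921\right) \left(- 396 \left(769 - 904\right) - \left(\frac{12576}{323} + \frac{11072}{-2096}\right)\right) = \left(2240784 - 3313921\right) \left(\left(-396\right) \left(-135\right) - \left(\frac{12576}{323} + 11072 \left(- \frac{1}{2096}\right)\right)\right) = - 1073137 \left(53460 + \left(- \frac{12576}{323} + \frac{692}{131}\right)\right) = - 1073137 \left(53460 - \frac{1423940}{42313}\right) = \left(-1073137\right) \frac{2260629040}{42313} = - \frac{2425964666098480}{42313}$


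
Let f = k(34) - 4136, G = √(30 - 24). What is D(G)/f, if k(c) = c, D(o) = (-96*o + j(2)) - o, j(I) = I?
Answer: -1/2051 + 97*√6/4102 ≈ 0.057436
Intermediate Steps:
G = √6 ≈ 2.4495
D(o) = 2 - 97*o (D(o) = (-96*o + 2) - o = (2 - 96*o) - o = 2 - 97*o)
f = -4102 (f = 34 - 4136 = -4102)
D(G)/f = (2 - 97*√6)/(-4102) = (2 - 97*√6)*(-1/4102) = -1/2051 + 97*√6/4102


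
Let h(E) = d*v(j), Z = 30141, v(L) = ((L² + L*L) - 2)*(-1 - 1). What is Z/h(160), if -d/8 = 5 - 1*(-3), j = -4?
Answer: 10047/1280 ≈ 7.8492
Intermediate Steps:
v(L) = 4 - 4*L² (v(L) = ((L² + L²) - 2)*(-2) = (2*L² - 2)*(-2) = (-2 + 2*L²)*(-2) = 4 - 4*L²)
d = -64 (d = -8*(5 - 1*(-3)) = -8*(5 + 3) = -8*8 = -64)
h(E) = 3840 (h(E) = -64*(4 - 4*(-4)²) = -64*(4 - 4*16) = -64*(4 - 64) = -64*(-60) = 3840)
Z/h(160) = 30141/3840 = 30141*(1/3840) = 10047/1280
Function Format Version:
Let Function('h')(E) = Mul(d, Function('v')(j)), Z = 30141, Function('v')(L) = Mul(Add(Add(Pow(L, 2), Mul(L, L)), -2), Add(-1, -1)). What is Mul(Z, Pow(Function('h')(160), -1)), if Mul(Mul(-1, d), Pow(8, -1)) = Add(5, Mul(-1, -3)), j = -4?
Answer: Rational(10047, 1280) ≈ 7.8492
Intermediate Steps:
Function('v')(L) = Add(4, Mul(-4, Pow(L, 2))) (Function('v')(L) = Mul(Add(Add(Pow(L, 2), Pow(L, 2)), -2), -2) = Mul(Add(Mul(2, Pow(L, 2)), -2), -2) = Mul(Add(-2, Mul(2, Pow(L, 2))), -2) = Add(4, Mul(-4, Pow(L, 2))))
d = -64 (d = Mul(-8, Add(5, Mul(-1, -3))) = Mul(-8, Add(5, 3)) = Mul(-8, 8) = -64)
Function('h')(E) = 3840 (Function('h')(E) = Mul(-64, Add(4, Mul(-4, Pow(-4, 2)))) = Mul(-64, Add(4, Mul(-4, 16))) = Mul(-64, Add(4, -64)) = Mul(-64, -60) = 3840)
Mul(Z, Pow(Function('h')(160), -1)) = Mul(30141, Pow(3840, -1)) = Mul(30141, Rational(1, 3840)) = Rational(10047, 1280)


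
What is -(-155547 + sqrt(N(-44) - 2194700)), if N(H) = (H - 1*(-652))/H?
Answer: 155547 - 6*I*sqrt(7376677)/11 ≈ 1.5555e+5 - 1481.5*I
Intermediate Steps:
N(H) = (652 + H)/H (N(H) = (H + 652)/H = (652 + H)/H)
-(-155547 + sqrt(N(-44) - 2194700)) = -(-155547 + sqrt((652 - 44)/(-44) - 2194700)) = -(-155547 + sqrt(-1/44*608 - 2194700)) = -(-155547 + sqrt(-152/11 - 2194700)) = -(-155547 + sqrt(-24141852/11)) = -(-155547 + 6*I*sqrt(7376677)/11) = 155547 - 6*I*sqrt(7376677)/11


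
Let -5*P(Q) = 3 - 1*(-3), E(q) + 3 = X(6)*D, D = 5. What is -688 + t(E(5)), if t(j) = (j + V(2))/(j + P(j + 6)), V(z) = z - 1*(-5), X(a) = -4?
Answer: -83168/121 ≈ -687.34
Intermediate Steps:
E(q) = -23 (E(q) = -3 - 4*5 = -3 - 20 = -23)
V(z) = 5 + z (V(z) = z + 5 = 5 + z)
P(Q) = -6/5 (P(Q) = -(3 - 1*(-3))/5 = -(3 + 3)/5 = -⅕*6 = -6/5)
t(j) = (7 + j)/(-6/5 + j) (t(j) = (j + (5 + 2))/(j - 6/5) = (j + 7)/(-6/5 + j) = (7 + j)/(-6/5 + j))
-688 + t(E(5)) = -688 + 5*(7 - 23)/(-6 + 5*(-23)) = -688 + 5*(-16)/(-6 - 115) = -688 + 5*(-16)/(-121) = -688 + 5*(-1/121)*(-16) = -688 + 80/121 = -83168/121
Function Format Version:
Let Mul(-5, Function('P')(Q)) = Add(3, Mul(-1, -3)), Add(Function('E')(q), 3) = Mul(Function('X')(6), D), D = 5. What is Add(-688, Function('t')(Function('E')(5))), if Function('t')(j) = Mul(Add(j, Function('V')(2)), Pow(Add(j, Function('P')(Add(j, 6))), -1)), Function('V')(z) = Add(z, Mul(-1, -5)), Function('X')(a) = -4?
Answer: Rational(-83168, 121) ≈ -687.34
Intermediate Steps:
Function('E')(q) = -23 (Function('E')(q) = Add(-3, Mul(-4, 5)) = Add(-3, -20) = -23)
Function('V')(z) = Add(5, z) (Function('V')(z) = Add(z, 5) = Add(5, z))
Function('P')(Q) = Rational(-6, 5) (Function('P')(Q) = Mul(Rational(-1, 5), Add(3, Mul(-1, -3))) = Mul(Rational(-1, 5), Add(3, 3)) = Mul(Rational(-1, 5), 6) = Rational(-6, 5))
Function('t')(j) = Mul(Pow(Add(Rational(-6, 5), j), -1), Add(7, j)) (Function('t')(j) = Mul(Add(j, Add(5, 2)), Pow(Add(j, Rational(-6, 5)), -1)) = Mul(Add(j, 7), Pow(Add(Rational(-6, 5), j), -1)) = Mul(Add(7, j), Pow(Add(Rational(-6, 5), j), -1)) = Mul(Pow(Add(Rational(-6, 5), j), -1), Add(7, j)))
Add(-688, Function('t')(Function('E')(5))) = Add(-688, Mul(5, Pow(Add(-6, Mul(5, -23)), -1), Add(7, -23))) = Add(-688, Mul(5, Pow(Add(-6, -115), -1), -16)) = Add(-688, Mul(5, Pow(-121, -1), -16)) = Add(-688, Mul(5, Rational(-1, 121), -16)) = Add(-688, Rational(80, 121)) = Rational(-83168, 121)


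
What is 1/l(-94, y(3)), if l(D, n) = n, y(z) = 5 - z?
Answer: 1/2 ≈ 0.50000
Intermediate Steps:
1/l(-94, y(3)) = 1/(5 - 1*3) = 1/(5 - 3) = 1/2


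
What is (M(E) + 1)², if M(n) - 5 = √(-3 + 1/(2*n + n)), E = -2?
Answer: (36 + I*√114)²/36 ≈ 32.833 + 21.354*I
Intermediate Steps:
M(n) = 5 + √(-3 + 1/(3*n)) (M(n) = 5 + √(-3 + 1/(2*n + n)) = 5 + √(-3 + 1/(3*n)))
(M(E) + 1)² = ((5 + √(-27 + 3/(-2))/3) + 1)² = ((5 + √(-27 + 3*(-½))/3) + 1)² = ((5 + √(-27 - 3/2)/3) + 1)² = ((5 + √(-57/2)/3) + 1)² = ((5 + (I*√114/2)/3) + 1)² = ((5 + I*√114/6) + 1)² = (6 + I*√114/6)²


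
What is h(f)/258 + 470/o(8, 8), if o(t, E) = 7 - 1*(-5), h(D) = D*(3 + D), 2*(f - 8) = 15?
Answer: 41567/1032 ≈ 40.278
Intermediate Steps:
f = 31/2 (f = 8 + (½)*15 = 8 + 15/2 = 31/2 ≈ 15.500)
o(t, E) = 12 (o(t, E) = 7 + 5 = 12)
h(f)/258 + 470/o(8, 8) = (31*(3 + 31/2)/2)/258 + 470/12 = ((31/2)*(37/2))*(1/258) + 470*(1/12) = (1147/4)*(1/258) + 235/6 = 1147/1032 + 235/6 = 41567/1032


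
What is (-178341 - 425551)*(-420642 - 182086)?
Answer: 363982617376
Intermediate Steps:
(-178341 - 425551)*(-420642 - 182086) = -603892*(-602728) = 363982617376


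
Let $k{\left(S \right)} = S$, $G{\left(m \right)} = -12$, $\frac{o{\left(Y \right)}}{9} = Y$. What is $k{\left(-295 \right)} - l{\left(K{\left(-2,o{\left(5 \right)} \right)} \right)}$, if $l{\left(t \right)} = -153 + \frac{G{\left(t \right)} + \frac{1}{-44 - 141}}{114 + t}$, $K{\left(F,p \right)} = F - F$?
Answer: $- \frac{2992559}{21090} \approx -141.89$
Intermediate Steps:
$o{\left(Y \right)} = 9 Y$
$K{\left(F,p \right)} = 0$
$l{\left(t \right)} = -153 - \frac{2221}{185 \left(114 + t\right)}$ ($l{\left(t \right)} = -153 + \frac{-12 + \frac{1}{-44 - 141}}{114 + t} = -153 + \frac{-12 + \frac{1}{-185}}{114 + t} = -153 + \frac{-12 - \frac{1}{185}}{114 + t} = -153 - \frac{2221}{185 \left(114 + t\right)}$)
$k{\left(-295 \right)} - l{\left(K{\left(-2,o{\left(5 \right)} \right)} \right)} = -295 - \frac{-3228991 - 0}{185 \left(114 + 0\right)} = -295 - \frac{-3228991 + 0}{185 \cdot 114} = -295 - \frac{1}{185} \cdot \frac{1}{114} \left(-3228991\right) = -295 - - \frac{3228991}{21090} = -295 + \frac{3228991}{21090} = - \frac{2992559}{21090}$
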